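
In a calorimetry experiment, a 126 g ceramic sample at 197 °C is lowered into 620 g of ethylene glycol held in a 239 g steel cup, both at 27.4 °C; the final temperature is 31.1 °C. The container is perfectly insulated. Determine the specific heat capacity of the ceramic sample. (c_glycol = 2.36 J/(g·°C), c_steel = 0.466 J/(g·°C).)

c ≈ 0.279 J/(g·°C)

Net heat exchanged in the isolated system is zero:
126×c×(31.1 − 197) + 620×2.36×(31.1 − 27.4) + 239×0.466×(31.1 − 27.4) = 0
-20903 c = -5825.9
c = -5825.9/-20903 ≈ 0.2787 J/(g·°C)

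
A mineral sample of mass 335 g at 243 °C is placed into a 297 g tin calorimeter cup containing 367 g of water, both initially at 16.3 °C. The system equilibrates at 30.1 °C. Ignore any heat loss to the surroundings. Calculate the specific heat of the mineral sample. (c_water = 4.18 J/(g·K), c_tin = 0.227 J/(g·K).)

c ≈ 0.31 J/(g·K)

Let T be the final temperature. ΣQ_i = 0:
335×c×(30.1 − 243) + 367×4.18×(30.1 − 16.3) + 297×0.227×(30.1 − 16.3) = 0
-71322 c = -22100
c = -22100/-71322 ≈ 0.3099 J/(g·K)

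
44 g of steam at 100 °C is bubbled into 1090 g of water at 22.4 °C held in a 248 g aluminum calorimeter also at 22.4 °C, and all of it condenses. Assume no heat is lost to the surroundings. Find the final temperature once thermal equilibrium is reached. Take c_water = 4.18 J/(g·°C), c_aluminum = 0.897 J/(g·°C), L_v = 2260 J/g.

T_f ≈ 45.3 °C

Sum of m c ΔT and latent-heat terms is zero:
steam→water at 100 °C releases m L_v = 44×2260 = 99440; condensed water 100 °C→T: 183.92(T − 100); original water: 4556.2(T − 22.4); cup: 222.46(T − 22.4)
4962.6 T = 99440 + 18392 + 107042 = 224874
T ≈ 45.31 °C, under the boiling point, so the assumption holds.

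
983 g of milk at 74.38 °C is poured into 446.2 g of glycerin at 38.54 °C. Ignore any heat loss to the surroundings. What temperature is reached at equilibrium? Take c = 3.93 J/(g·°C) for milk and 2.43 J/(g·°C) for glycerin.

T_f ≈ 66.5 °C

Net heat exchanged in the isolated system is zero:
983×3.93×(T − 74.38) + 446.2×2.43×(T − 38.54) = 0
4947.5 T = 329132
T ≈ 66.53 °C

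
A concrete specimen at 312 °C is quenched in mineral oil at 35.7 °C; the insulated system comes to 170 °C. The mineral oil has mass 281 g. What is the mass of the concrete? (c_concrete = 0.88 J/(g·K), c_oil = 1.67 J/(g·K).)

m ≈ 504 g

|Q_concrete| = |Q_oil|:
m×0.88×(312 − 170) = 281×1.67×(170 − 35.7)
124.96 m = 63023  ⇒  m ≈ 504.3 g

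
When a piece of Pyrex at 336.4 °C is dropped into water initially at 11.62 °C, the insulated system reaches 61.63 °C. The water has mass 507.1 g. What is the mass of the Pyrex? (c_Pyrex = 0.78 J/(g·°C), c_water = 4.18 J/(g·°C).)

m ≈ 495 g

Heat lost by the Pyrex = heat gained by the water:
m·0.78·(336.4 − 61.63) = 507.1·4.18·(61.63 − 11.62)
214.32 m = 106005  ⇒  m ≈ 494.6 g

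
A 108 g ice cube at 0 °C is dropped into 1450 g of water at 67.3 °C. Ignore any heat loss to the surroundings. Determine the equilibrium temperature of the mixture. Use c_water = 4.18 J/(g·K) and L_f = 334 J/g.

T_f ≈ 57.1 °C

Setting the total heat transfer to zero:
melt ice: 108×334 = 36072
  warm the meltwater: 451.44 T
  water cools: 1450×4.18×(T − 67.3) = 6061(T − 67.3)
6512.4 T = 407905 − 36072 = 371833
T ≈ 57.10 °C — above 0 °C, consistent with complete melting.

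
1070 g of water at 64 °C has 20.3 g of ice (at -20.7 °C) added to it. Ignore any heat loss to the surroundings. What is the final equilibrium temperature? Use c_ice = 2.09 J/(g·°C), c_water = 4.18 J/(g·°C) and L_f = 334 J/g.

T_f ≈ 61.1 °C

Heat gained plus heat lost sum to zero:
warm ice to 0 °C: 20.3×2.09×(0 − (-20.7)) = 878.24
  fusion: m_ice L_f = 20.3×334 = 6780.2
  warm the meltwater: 84.85 T
  water: 4472.6(T − 64)
4557.5 T = 286246 − 7658.4 = 278588
T ≈ 61.13 °C. Since T > 0 °C, the all-ice-melts assumption holds.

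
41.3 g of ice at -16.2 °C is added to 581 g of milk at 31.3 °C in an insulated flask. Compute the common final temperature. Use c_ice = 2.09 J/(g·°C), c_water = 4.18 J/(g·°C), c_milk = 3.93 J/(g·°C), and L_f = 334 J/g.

Net heat exchanged in the isolated system is zero:
warm ice to 0 °C: 41.3·2.09·(0 − (-16.2)) = 1398.3
  melt ice: 41.3·334 = 13794
  warm the meltwater: 172.63 T
  milk cools: 581·3.93·(T − 31.3) = 2283.3(T − 31.3)
2456 T = 71468 − 15193 = 56276
T ≈ 22.91 °C — above 0 °C, consistent with complete melting.

T_f ≈ 22.9 °C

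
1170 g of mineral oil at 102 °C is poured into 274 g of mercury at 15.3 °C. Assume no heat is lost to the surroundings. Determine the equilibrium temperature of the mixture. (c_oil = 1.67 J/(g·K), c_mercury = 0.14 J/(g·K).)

T_f ≈ 100.3 °C

Energy conservation, ΣQ = 0:
1170*1.67*(T − 102) + 274*0.14*(T − 15.3) = 0
1992.3 T = 199885
T = 199885 / 1992.3 = 100 °C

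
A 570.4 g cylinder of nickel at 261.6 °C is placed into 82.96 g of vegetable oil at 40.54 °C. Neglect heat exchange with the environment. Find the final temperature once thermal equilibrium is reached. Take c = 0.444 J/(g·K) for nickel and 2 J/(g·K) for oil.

T_f ≈ 174.1 °C

With ΣQ=0 the equilibrium temperature is the m·c-weighted mean:
T_f = (253.26×261.6 + 165.92×40.54) / (253.26 + 165.92)
    = 72979 / 419.18 ≈ 174.10 °C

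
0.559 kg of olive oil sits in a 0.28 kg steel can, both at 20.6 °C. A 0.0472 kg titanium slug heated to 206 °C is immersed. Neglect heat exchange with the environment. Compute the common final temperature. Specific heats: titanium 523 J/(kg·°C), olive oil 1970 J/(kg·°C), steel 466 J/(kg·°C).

With ΣQ=0 the equilibrium temperature is the m·c-weighted mean:
T_f = (24.69×206 + 1101.2×20.6 + 130.48×20.6) / (24.69 + 1101.2 + 130.48)
    = 30458 / 1256.4 ≈ 24.24 °C

T_f ≈ 24.2 °C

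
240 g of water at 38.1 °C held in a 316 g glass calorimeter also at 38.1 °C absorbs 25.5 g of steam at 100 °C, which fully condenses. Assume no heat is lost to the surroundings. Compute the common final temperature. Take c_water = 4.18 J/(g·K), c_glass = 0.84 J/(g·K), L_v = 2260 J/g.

T_f ≈ 84.8 °C

Conservation of energy gives ΣQ = 0:
steam→water at 100 °C releases m L_v = 25.5·2260 = 57630; condensed water 100 °C→T: 106.59(T − 100); original water: 1003.2(T − 38.1); cup: 265.44(T − 38.1)
1375.2 T = 57630 + 10659 + 48335 = 116624
T ≈ 84.80 °C (< 100 °C, so full condensation is consistent).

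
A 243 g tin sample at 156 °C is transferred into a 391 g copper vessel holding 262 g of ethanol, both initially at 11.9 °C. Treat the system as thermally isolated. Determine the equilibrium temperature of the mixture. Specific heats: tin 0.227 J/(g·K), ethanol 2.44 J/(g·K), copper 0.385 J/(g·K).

T_f ≈ 21.3 °C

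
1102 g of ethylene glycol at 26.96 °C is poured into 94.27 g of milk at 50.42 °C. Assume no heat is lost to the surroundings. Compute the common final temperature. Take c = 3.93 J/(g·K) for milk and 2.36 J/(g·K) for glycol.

Set heat shed by the hot body equal to heat absorbed by the cold body:
94.27·3.93·(50.42 − T) = 1102·2.36·(T − 26.96)
370.48(50.42 − T) = 2600.7(T − 26.96)
2971.2 T = 88795  ⇒  T ≈ 29.89 °C

T_f ≈ 29.9 °C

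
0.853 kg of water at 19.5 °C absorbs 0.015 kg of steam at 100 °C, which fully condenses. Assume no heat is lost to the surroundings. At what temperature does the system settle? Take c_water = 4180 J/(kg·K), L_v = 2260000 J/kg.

T_f ≈ 30.2 °C

Setting the total heat transfer to zero:
steam→water at 100 °C releases m L_v = 0.015·2260000 = 33900
  condensed water 100 °C→T: 62.7(T − 100)
  original water: 3565.5(T − 19.5)
3628.2 T = 33900 + 6270 + 69528 = 109698
T ≈ 30.23 °C, under the boiling point, so the assumption holds.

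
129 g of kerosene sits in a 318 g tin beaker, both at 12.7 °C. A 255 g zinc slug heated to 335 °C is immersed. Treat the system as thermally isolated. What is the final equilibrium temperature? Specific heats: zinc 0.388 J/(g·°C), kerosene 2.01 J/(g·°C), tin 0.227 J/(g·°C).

Let T be the final temperature. ΣQ_i = 0:
255*0.388*(T − 335) + 129*2.01*(T − 12.7) + 318*0.227*(T − 12.7) = 0
98.94(T − 335) + 259.29(T − 12.7) + 72.19(T − 12.7) = 0
430.42 T = 37355
T ≈ 86.79 °C

T_f ≈ 86.8 °C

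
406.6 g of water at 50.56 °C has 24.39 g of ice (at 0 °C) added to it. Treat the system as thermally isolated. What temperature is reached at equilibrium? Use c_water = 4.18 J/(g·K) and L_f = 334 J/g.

Conservation of energy gives ΣQ = 0:
latent heat to melt: 24.39·334 = 8146.3; warm the meltwater: 101.95 T; water: 1699.6(T − 50.56)
1801.5 T = 85931 − 8146.3 = 77785
T ≈ 43.18 °C (positive, so assuming full melt was valid).

T_f ≈ 43.2 °C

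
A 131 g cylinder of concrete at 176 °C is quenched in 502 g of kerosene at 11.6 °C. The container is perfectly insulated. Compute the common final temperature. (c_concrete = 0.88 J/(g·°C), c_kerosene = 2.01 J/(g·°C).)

T_f is the heat-capacity-weighted average of the initial temperatures:
T_f = (115.28·176 + 1009·11.6) / (115.28 + 1009)
    = 31994 / 1124.3 ≈ 28.46 °C

T_f ≈ 28.5 °C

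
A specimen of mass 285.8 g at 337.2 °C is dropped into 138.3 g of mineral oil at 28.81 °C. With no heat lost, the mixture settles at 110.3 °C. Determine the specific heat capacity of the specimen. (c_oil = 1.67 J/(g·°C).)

c ≈ 0.29 J/(g·°C)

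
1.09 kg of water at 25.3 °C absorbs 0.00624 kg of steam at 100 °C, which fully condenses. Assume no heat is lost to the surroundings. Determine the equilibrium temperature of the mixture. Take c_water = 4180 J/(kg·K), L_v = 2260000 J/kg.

T_f ≈ 28.8 °C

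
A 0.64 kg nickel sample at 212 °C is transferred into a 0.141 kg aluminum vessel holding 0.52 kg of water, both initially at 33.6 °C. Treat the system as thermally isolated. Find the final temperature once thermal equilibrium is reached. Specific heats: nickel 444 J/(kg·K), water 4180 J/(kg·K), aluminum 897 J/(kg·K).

T_f ≈ 53.2 °C

Heat gained plus heat lost sum to zero:
0.64·444·(T − 212) + 0.52·4180·(T − 33.6) + 0.141·897·(T − 33.6) = 0
2584.2 T = 137525
T = 137525 / 2584.2 = 53.2 °C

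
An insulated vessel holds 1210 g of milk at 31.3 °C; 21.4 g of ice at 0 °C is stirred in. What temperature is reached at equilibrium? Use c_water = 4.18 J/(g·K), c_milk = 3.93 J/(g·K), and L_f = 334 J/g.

Setting the total heat transfer to zero:
latent heat to melt: 21.4×334 = 7147.6
  warm the meltwater: 89.45 T
  milk cools: 1210×3.93×(T − 31.3) = 4755.3(T − 31.3)
4844.8 T = 148841 − 7147.6 = 141693
T ≈ 29.25 °C (positive, so assuming full melt was valid).

T_f ≈ 29.2 °C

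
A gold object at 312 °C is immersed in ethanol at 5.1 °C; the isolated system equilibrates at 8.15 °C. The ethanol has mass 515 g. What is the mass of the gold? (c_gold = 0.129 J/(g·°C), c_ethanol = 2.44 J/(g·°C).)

|Q_gold| = |Q_ethanol|:
m×0.129×(312 − 8.15) = 515×2.44×(8.15 − 5.1)
39.2 m = 3832.6  ⇒  m ≈ 97.78 g

m ≈ 97.8 g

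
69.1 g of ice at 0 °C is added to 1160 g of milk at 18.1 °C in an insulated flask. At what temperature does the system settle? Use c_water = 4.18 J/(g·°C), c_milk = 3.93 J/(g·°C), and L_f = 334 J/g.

Sum of m c ΔT and latent-heat terms is zero:
melt ice: 69.1×334 = 23079
  warm the meltwater: 288.84 T
  milk: 4558.8(T − 18.1)
4847.6 T = 82514 − 23079 = 59435
T ≈ 12.26 °C (positive, so assuming full melt was valid).

T_f ≈ 12.3 °C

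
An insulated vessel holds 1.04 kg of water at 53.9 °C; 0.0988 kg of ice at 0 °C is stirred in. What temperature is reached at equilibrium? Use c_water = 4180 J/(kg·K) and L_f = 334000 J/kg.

Energy balance with sensible and latent terms:
melt ice: 0.0988×334000 = 32999; meltwater 0→T: 0.0988×4180×T = 412.98 T; water: 4347.2(T − 53.9)
4760.2 T = 234314 − 32999 = 201315
T ≈ 42.29 °C. Since T > 0 °C, the all-ice-melts assumption holds.

T_f ≈ 42.3 °C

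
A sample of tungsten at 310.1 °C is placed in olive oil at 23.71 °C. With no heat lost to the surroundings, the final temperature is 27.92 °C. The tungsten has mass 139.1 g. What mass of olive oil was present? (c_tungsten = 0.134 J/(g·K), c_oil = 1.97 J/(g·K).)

m ≈ 634 g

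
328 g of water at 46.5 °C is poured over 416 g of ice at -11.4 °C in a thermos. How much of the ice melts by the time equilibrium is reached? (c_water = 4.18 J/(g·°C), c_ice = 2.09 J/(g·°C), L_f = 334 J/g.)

m_melted ≈ 161 g

Cooling the water to 0 °C releases 328×4.18×46.5 = 63753 J.
Warming the ice to 0 °C takes 416×2.09×11.4 = 9911.6 J, leaving 53842 J for melting.
Fully melting the ice requires m_ice L_f = 416×334 = 138944 J.
53842 J < 138944 J, so only part of the ice melts and the system sits at 0 °C.
Mass melted = 53842/334 ≈ 161.2 g.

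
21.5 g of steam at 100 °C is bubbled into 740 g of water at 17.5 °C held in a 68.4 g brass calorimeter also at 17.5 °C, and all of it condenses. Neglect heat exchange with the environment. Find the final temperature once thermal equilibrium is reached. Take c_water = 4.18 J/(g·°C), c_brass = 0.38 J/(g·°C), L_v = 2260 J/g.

T_f ≈ 35.0 °C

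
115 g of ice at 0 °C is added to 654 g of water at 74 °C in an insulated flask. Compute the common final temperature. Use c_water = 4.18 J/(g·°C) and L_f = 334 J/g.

T_f ≈ 51.0 °C

Setting the total heat transfer to zero:
latent heat to melt: 115×334 = 38410; warm the meltwater: 480.7 T; water: 2733.7(T − 74)
3214.4 T = 202295 − 38410 = 163885
T ≈ 50.98 °C — above 0 °C, consistent with complete melting.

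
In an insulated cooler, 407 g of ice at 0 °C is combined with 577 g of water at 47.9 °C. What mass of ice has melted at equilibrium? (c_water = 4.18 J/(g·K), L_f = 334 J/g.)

Heat available from the water dropping to 0 °C: 577×4.18×47.9 = 115528 J.
Melting all 407 g of ice would need 407×334 = 135938 J.
115528 J < 135938 J, so only part of the ice melts and the system sits at 0 °C.
Mass melted = 115528/334 ≈ 345.9 g.

m_melted ≈ 346 g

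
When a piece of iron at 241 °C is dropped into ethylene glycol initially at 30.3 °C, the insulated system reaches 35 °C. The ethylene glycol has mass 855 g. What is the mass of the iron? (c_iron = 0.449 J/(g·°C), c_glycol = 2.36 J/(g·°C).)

Let T be the final temperature. ΣQ_i = 0:
m·0.449·(35 − 241) + 855·2.36·(35 − 30.3) = 0
-92.49 m = -9483.7
m = -9483.7/-92.49 ≈ 102.5 g

m ≈ 103 g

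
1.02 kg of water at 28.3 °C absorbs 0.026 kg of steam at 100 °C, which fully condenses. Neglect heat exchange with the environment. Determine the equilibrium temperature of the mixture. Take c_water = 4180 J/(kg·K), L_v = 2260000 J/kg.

T_f ≈ 43.5 °C

Let T be the final temperature. ΣQ_i = 0:
steam→water at 100 °C releases m L_v = 0.026·2260000 = 58760; condensed water 100 °C→T: 108.68(T − 100); water warms: 1.02·4180·(T − 28.3) = 4263.6(T − 28.3)
4372.3 T = 58760 + 10868 + 120660 = 190288
T ≈ 43.52 °C — below 100 °C, confirming all the steam condensed.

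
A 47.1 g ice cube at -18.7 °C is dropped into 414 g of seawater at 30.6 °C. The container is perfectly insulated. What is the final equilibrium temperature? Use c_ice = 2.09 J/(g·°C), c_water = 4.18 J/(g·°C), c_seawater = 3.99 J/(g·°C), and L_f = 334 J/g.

Net heat exchanged in the isolated system is zero:
ice -18.7→0 °C: 47.1·2.09·18.7 = 1840.8
  latent heat to melt: 47.1·334 = 15731
  meltwater 0→T: 47.1·4.18·T = 196.88 T
  seawater: 1651.9(T − 30.6)
1848.7 T = 50547 − 17572 = 32975
T ≈ 17.84 °C. Since T > 0 °C, the all-ice-melts assumption holds.

T_f ≈ 17.8 °C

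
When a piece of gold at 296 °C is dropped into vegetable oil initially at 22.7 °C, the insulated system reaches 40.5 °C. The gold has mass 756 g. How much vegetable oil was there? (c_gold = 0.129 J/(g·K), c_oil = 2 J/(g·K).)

Let T be the final temperature. ΣQ_i = 0:
756×0.129×(40.5 − 296) + m×2×(40.5 − 22.7) = 0
35.6 m = 24917
m = 24917/35.6 ≈ 699.9 g

m ≈ 700 g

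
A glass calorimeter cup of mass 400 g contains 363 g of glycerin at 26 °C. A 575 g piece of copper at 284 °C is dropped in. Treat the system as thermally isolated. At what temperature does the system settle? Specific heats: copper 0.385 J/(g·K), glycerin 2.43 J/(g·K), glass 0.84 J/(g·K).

T_f ≈ 65.7 °C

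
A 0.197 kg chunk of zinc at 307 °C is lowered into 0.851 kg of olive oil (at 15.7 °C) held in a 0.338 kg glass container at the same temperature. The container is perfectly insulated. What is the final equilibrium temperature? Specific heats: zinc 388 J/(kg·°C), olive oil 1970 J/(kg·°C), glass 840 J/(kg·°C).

T_f ≈ 26.6 °C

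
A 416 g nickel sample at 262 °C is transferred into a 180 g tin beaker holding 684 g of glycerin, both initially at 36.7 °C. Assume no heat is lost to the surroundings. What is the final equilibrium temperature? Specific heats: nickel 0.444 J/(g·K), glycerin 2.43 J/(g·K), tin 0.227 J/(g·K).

Net heat exchanged in the isolated system is zero:
416×0.444×(T − 262) + 684×2.43×(T − 36.7) + 180×0.227×(T − 36.7) = 0
184.7(T − 262) + 1662.1(T − 36.7) + 40.86(T − 36.7) = 0
(184.7 + 1662.1 + 40.86) T = 184.7×262 + 1662.1×36.7 + 40.86×36.7
T ≈ 58.74 °C

T_f ≈ 58.7 °C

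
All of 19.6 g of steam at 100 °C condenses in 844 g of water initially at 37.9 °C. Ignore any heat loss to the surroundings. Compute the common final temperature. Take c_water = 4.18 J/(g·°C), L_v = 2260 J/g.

T_f ≈ 51.6 °C

Energy conservation, ΣQ = 0:
latent heat released on condensation: 19.6×2260 = 44296
  condensed water 100 °C→T: 81.93(T − 100)
  water warms: 844×4.18×(T − 37.9) = 3527.9(T − 37.9)
3609.8 T = 44296 + 8192.8 + 133708 = 186197
T ≈ 51.58 °C, under the boiling point, so the assumption holds.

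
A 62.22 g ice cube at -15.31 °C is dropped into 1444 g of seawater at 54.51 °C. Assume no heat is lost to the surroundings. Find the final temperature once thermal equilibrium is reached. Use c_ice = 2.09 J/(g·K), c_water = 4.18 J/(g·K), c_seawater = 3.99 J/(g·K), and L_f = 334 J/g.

T_f ≈ 48.4 °C

Conservation of energy gives ΣQ = 0:
ice -15.31→0 °C: 62.22×2.09×15.31 = 1990.9
  melt ice: 62.22×334 = 20781
  warm the meltwater: 260.08 T
  seawater: 5761.6(T − 54.51)
6021.6 T = 314063 − 22772 = 291290
T ≈ 48.37 °C — above 0 °C, consistent with complete melting.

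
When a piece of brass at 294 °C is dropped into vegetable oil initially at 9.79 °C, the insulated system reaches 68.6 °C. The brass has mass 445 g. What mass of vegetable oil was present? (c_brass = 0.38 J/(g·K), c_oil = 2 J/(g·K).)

m ≈ 324 g

Heat lost by the brass = heat gained by the oil:
445·0.38·(294 − 68.6) = m·2·(68.6 − 9.79)
117.62 m = 38115  ⇒  m ≈ 324.1 g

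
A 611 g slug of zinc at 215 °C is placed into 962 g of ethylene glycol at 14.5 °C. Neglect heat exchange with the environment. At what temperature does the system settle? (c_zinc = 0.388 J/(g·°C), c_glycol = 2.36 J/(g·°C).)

T_f ≈ 33.5 °C

T_f is the heat-capacity-weighted average of the initial temperatures:
T_f = (237.07*215 + 2270.3*14.5) / (237.07 + 2270.3)
    = 83889 / 2507.4 ≈ 33.46 °C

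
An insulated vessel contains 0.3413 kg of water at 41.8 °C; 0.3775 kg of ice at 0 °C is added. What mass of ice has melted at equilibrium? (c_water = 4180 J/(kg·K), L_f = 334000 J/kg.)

Water can give up m c ΔT = 0.3413·4180·41.8 = 59633 J before reaching 0 °C.
Fully melting the ice requires m_ice L_f = 0.3775·334000 = 126085 J.
That's not enough to melt it all — equilibrium is at 0 °C with ice remaining.
m_melt = 59633 / L_f = 0.1785 kg.

m_melted ≈ 0.179 kg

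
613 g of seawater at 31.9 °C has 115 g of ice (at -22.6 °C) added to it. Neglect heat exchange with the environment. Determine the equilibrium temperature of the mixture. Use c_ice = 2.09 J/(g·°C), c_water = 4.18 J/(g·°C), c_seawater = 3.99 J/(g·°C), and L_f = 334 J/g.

T_f ≈ 11.7 °C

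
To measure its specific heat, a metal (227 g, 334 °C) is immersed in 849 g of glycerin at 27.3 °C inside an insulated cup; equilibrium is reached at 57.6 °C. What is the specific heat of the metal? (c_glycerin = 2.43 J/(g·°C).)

m_s c (T_s − T_f) = m_glycerin c_glycerin (T_f − T_0):
227·c·(334 − 57.6) = 849·2.43·(57.6 − 27.3)
62743 c = 62511  ⇒  c ≈ 0.9963 J/(g·°C)

c ≈ 0.996 J/(g·°C)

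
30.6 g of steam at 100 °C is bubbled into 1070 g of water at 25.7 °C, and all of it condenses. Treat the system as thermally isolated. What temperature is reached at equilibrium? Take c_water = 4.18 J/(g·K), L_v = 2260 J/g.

Energy conservation, ΣQ = 0:
latent heat released on condensation: 30.6×2260 = 69156
  condensate cools 100→T: 30.6×4.18×(T − 100) = 127.91(T − 100)
  water warms: 1070×4.18×(T − 25.7) = 4472.6(T − 25.7)
4600.5 T = 69156 + 12791 + 114946 = 196893
T ≈ 42.80 °C — below 100 °C, confirming all the steam condensed.

T_f ≈ 42.8 °C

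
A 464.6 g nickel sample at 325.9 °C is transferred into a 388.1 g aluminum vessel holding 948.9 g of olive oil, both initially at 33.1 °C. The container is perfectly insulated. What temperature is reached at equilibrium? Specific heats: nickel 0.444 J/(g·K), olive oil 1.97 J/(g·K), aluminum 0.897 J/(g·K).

T_f ≈ 58.0 °C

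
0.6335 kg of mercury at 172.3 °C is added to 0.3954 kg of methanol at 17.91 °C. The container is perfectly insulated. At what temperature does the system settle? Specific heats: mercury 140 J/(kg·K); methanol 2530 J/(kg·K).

T_f ≈ 30.5 °C

With ΣQ=0 the equilibrium temperature is the m·c-weighted mean:
T_f = (88.69×172.3 + 1000.4×17.91) / (88.69 + 1000.4)
    = 33198 / 1089.1 ≈ 30.48 °C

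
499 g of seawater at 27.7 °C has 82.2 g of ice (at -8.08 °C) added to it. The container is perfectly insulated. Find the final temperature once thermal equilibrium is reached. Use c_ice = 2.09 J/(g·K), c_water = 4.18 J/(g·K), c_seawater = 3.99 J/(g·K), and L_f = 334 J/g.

T_f ≈ 11.3 °C

Conservation of energy gives ΣQ = 0:
ice -8.08→0 °C: 82.2×2.09×8.08 = 1388.1
  fusion: m_ice L_f = 82.2×334 = 27455
  warm the meltwater: 343.6 T
  seawater cools: 499×3.99×(T − 27.7) = 1991(T − 27.7)
2334.6 T = 55151 − 28843 = 26308
T ≈ 11.27 °C — above 0 °C, consistent with complete melting.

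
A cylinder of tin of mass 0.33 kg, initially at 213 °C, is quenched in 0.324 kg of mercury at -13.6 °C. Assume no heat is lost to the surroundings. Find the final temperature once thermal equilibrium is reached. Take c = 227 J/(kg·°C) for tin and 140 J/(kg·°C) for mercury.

T_f = Σ m_i c_i T_i / Σ m_i c_i:
T_f = (74.91·213 + 45.36·(-13.6)) / (74.91 + 45.36)
    = 15339 / 120.27 ≈ 127.54 °C

T_f ≈ 127.5 °C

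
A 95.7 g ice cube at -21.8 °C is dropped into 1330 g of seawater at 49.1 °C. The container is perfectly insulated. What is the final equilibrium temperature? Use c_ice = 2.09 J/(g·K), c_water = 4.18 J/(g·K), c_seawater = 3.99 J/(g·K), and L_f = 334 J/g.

T_f ≈ 39.3 °C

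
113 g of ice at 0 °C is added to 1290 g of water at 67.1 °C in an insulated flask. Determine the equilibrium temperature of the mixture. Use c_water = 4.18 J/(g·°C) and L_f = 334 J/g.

Setting the total heat transfer to zero:
fusion: m_ice L_f = 113×334 = 37742
  warm the meltwater: 472.34 T
  water: 5392.2(T − 67.1)
5864.5 T = 361817 − 37742 = 324075
T ≈ 55.26 °C — above 0 °C, consistent with complete melting.

T_f ≈ 55.3 °C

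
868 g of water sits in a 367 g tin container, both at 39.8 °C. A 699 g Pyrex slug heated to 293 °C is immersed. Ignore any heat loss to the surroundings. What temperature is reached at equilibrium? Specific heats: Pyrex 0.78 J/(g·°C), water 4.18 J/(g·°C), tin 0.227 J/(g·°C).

Taking heat into each body as positive, Σ m c ΔT = 0:
699×0.78×(T − 293) + 868×4.18×(T − 39.8) + 367×0.227×(T − 39.8) = 0
4256.8 T = 307469
T = 307469/4256.8 ≈ 72.23 °C

T_f ≈ 72.2 °C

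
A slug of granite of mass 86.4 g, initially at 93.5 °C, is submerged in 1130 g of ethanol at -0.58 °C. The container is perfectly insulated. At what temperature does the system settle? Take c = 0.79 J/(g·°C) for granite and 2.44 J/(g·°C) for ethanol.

T_f ≈ 1.7 °C

Energy conservation, ΣQ = 0:
86.4×0.79×(T − 93.5) + 1130×2.44×(T − (-0.58)) = 0
68.26(T − 93.5) + 2757.2(T − (-0.58)) = 0
(68.26 + 2757.2) T = 68.26×93.5 + 2757.2×(-0.58)
T = 4782.8/2825.5 ≈ 1.69 °C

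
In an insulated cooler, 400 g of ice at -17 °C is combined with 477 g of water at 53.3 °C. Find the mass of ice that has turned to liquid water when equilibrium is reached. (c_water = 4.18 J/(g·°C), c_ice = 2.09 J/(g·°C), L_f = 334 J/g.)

Cooling the water to 0 °C releases 477×4.18×53.3 = 106273 J.
Of that, 400×2.09×17 = 14212 J goes to bring the ice to 0 °C, leaving 92061 J.
Melting all 400 g of ice would need 400×334 = 133600 J.
That's not enough to melt it all — equilibrium is at 0 °C with ice remaining.
m_melt = 92061 / L_f = 275.6 g.

m_melted ≈ 276 g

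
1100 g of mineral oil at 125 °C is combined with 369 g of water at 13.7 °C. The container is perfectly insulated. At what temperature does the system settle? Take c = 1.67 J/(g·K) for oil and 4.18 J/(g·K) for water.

T_f ≈ 74.2 °C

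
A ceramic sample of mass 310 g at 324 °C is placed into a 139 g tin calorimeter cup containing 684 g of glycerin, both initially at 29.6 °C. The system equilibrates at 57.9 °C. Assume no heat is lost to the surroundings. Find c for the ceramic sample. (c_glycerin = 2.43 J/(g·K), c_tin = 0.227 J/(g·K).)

c ≈ 0.581 J/(g·K)

Net heat exchanged in the isolated system is zero:
310·c·(57.9 − 324) + 684·2.43·(57.9 − 29.6) + 139·0.227·(57.9 − 29.6) = 0
-82491 c = -47931
c = -47931/-82491 ≈ 0.581 J/(g·K)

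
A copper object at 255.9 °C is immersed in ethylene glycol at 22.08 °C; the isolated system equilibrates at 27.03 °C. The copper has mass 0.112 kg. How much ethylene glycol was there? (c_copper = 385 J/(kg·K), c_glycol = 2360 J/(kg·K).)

m ≈ 0.845 kg

Heat lost by the copper = heat gained by the glycol:
0.112×385×(255.9 − 27.03) = m×2360×(27.03 − 22.08)
11682 m = 9868.9  ⇒  m ≈ 0.8448 kg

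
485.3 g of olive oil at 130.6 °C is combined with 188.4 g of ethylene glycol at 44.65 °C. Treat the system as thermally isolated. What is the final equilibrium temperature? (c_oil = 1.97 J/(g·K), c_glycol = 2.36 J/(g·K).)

Energy conservation, ΣQ = 0:
485.3×1.97×(T − 130.6) + 188.4×2.36×(T − 44.65) = 0
1400.7 T = 144711
T = 144711/1400.7 ≈ 103.32 °C

T_f ≈ 103.3 °C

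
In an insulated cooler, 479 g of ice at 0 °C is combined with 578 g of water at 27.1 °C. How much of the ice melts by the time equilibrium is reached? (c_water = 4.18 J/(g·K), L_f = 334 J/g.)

Water can give up m c ΔT = 578×4.18×27.1 = 65475 J before reaching 0 °C.
Fully melting the ice requires m_ice L_f = 479×334 = 159986 J.
65475 J < 159986 J, so only part of the ice melts and the system sits at 0 °C.
Mass melted = 65475/334 ≈ 196 g.

m_melted ≈ 196 g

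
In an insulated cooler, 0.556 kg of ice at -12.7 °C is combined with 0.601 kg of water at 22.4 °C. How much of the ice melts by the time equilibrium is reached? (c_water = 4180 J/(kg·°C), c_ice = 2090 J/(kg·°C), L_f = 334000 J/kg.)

m_melted ≈ 0.124 kg

Cooling the water to 0 °C releases 0.601·4180·22.4 = 56273 J.
Warming the ice to 0 °C takes 0.556·2090·12.7 = 14758 J, leaving 41515 J for melting.
Fully melting the ice requires m_ice L_f = 0.556·334000 = 185704 J.
That's not enough to melt it all — equilibrium is at 0 °C with ice remaining.
Mass melted = 41515/334000 ≈ 0.1243 kg.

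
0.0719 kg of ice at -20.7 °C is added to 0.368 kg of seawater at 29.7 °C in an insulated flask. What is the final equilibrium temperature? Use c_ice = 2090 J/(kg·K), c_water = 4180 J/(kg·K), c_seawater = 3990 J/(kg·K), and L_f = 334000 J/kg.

T_f ≈ 9.3 °C

Sum of m c ΔT and latent-heat terms is zero:
warm ice to 0 °C: 0.0719·2090·(0 − (-20.7)) = 3110.6
  melt ice: 0.0719·334000 = 24015
  meltwater 0→T: 0.0719·4180·T = 300.54 T
  seawater cools: 0.368·3990·(T − 29.7) = 1468.3(T − 29.7)
1768.9 T = 43609 − 27125 = 16484
T ≈ 9.32 °C — above 0 °C, consistent with complete melting.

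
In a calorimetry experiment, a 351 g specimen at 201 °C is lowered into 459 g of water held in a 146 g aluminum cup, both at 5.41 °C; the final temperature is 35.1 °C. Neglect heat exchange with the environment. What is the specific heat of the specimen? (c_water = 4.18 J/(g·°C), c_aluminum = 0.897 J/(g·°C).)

c ≈ 1.05 J/(g·°C)

Setting the total heat transfer to zero:
351·c·(35.1 − 201) + 459·4.18·(35.1 − 5.41) + 146·0.897·(35.1 − 5.41) = 0
-58231 c = -60852
c = -60852/-58231 ≈ 1.045 J/(g·°C)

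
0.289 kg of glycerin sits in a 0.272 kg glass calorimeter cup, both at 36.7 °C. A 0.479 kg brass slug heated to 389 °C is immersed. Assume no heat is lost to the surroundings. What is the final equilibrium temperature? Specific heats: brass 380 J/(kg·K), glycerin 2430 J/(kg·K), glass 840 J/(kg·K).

T_f ≈ 94.3 °C

Let T be the final temperature. ΣQ_i = 0:
0.479·380·(T − 389) + 0.289·2430·(T − 36.7) + 0.272·840·(T − 36.7) = 0
(182.02 + 702.27 + 228.48) T = 182.02·389 + 702.27·36.7 + 228.48·36.7
T = 104964 / 1112.8 = 94.3 °C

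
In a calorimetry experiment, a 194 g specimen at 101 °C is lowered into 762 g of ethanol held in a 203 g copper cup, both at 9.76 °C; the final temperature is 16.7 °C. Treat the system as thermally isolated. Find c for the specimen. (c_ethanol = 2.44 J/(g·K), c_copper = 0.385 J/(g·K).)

c ≈ 0.822 J/(g·K)

Let T be the final temperature. ΣQ_i = 0:
194×c×(16.7 − 101) + 762×2.44×(16.7 − 9.76) + 203×0.385×(16.7 − 9.76) = 0
-16354 c = -13446
c = -13446/-16354 ≈ 0.8222 J/(g·K)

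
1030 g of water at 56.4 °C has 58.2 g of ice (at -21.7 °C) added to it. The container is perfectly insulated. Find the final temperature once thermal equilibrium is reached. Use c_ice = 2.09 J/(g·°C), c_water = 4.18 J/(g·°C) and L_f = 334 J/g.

Let T be the final temperature. ΣQ_i = 0:
ice -21.7→0 °C: 58.2×2.09×21.7 = 2639.5; latent heat to melt: 58.2×334 = 19439; meltwater 0→T: 58.2×4.18×T = 243.28 T; water: 4305.4(T − 56.4)
4548.7 T = 242825 − 22078 = 220746
T ≈ 48.53 °C. Since T > 0 °C, the all-ice-melts assumption holds.

T_f ≈ 48.5 °C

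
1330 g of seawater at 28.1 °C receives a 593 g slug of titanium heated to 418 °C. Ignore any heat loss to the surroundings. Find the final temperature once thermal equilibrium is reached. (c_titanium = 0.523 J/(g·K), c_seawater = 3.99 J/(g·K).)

T_f ≈ 49.6 °C

With ΣQ=0 the equilibrium temperature is the m·c-weighted mean:
T_f = (310.14*418 + 5306.7*28.1) / (310.14 + 5306.7)
    = 278756 / 5616.8 ≈ 49.63 °C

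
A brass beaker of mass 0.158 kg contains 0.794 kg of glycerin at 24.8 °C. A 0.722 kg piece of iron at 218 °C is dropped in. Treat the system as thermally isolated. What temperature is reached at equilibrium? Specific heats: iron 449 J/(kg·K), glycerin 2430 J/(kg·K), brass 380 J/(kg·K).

Conservation of energy gives ΣQ = 0:
0.722·449·(T − 218) + 0.794·2430·(T − 24.8) + 0.158·380·(T − 24.8) = 0
324.18(T − 218) + 1929.4(T − 24.8) + 60.04(T − 24.8) = 0
(324.18 + 1929.4 + 60.04) T = 324.18·218 + 1929.4·24.8 + 60.04·24.8
T = 120009 / 2313.6 = 51.9 °C

T_f ≈ 51.9 °C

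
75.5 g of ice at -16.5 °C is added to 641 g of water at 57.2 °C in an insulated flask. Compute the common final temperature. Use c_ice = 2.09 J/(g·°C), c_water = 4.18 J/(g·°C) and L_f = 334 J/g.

Energy balance with sensible and latent terms:
warm ice to 0 °C: 75.5×2.09×(0 − (-16.5)) = 2603.6
  latent heat to melt: 75.5×334 = 25217
  meltwater 0→T: 75.5×4.18×T = 315.59 T
  water: 2679.4(T − 57.2)
2995 T = 153261 − 27821 = 125440
T ≈ 41.88 °C. Since T > 0 °C, the all-ice-melts assumption holds.

T_f ≈ 41.9 °C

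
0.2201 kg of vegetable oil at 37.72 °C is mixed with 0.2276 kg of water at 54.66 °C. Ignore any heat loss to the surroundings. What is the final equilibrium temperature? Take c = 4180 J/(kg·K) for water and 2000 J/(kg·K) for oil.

With ΣQ=0 the equilibrium temperature is the m·c-weighted mean:
T_f = (951.37·54.66 + 440.2·37.72) / (951.37 + 440.2)
    = 68606 / 1391.6 ≈ 49.30 °C

T_f ≈ 49.3 °C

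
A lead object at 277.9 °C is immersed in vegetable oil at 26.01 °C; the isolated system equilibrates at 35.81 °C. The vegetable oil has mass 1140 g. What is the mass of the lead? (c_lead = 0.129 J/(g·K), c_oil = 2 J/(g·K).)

m ≈ 715 g

Conservation of energy gives ΣQ = 0:
m·0.129·(35.81 − 277.9) + 1140·2·(35.81 − 26.01) = 0
-31.23 m = -22344
m = -22344/-31.23 ≈ 715.5 g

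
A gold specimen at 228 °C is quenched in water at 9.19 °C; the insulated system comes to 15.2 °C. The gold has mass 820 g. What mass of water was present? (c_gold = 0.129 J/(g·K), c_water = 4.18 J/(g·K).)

m ≈ 896 g

Energy conservation, ΣQ = 0:
820·0.129·(15.2 − 228) + m·4.18·(15.2 − 9.19) = 0
25.12 m = 22510
m = 22510/25.12 ≈ 896 g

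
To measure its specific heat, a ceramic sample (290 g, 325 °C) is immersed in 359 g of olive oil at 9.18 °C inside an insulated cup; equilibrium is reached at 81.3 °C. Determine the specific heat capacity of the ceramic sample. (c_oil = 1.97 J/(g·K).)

Setting the total heat transfer to zero:
290·c·(81.3 − 325) + 359·1.97·(81.3 − 9.18) = 0
-70673 c = -51005
c = -51005/-70673 ≈ 0.7217 J/(g·K)

c ≈ 0.722 J/(g·K)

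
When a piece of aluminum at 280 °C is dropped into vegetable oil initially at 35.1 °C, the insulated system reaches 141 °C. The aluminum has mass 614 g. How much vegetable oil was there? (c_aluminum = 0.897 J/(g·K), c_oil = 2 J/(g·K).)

m ≈ 361 g

Heat lost by the aluminum = heat gained by the oil:
614×0.897×(280 − 141) = m×2×(141 − 35.1)
211.8 m = 76555  ⇒  m ≈ 361.5 g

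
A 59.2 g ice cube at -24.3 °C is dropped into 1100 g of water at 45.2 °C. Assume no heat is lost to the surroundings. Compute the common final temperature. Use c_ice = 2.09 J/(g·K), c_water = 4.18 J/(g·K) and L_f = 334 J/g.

T_f ≈ 38.2 °C

Setting the total heat transfer to zero:
warm ice to 0 °C: 59.2·2.09·(0 − (-24.3)) = 3006.6
  fusion: m_ice L_f = 59.2·334 = 19773
  warm the meltwater: 247.46 T
  water: 4598(T − 45.2)
4845.5 T = 207830 − 22779 = 185050
T ≈ 38.19 °C — above 0 °C, consistent with complete melting.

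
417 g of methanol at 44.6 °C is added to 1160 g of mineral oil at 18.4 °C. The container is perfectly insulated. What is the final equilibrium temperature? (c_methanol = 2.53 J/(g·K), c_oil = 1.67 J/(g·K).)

T_f ≈ 27.6 °C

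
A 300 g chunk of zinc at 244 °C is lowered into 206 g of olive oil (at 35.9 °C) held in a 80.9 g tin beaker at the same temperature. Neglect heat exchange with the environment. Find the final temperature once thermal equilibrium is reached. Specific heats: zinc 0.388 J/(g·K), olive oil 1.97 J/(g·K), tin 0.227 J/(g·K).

T_f ≈ 80.7 °C

Energy conservation, ΣQ = 0:
300*0.388*(T − 244) + 206*1.97*(T − 35.9) + 80.9*0.227*(T − 35.9) = 0
116.4(T − 244) + 405.82(T − 35.9) + 18.36(T − 35.9) = 0
540.58 T = 43630
T = 43630 / 540.58 = 80.7 °C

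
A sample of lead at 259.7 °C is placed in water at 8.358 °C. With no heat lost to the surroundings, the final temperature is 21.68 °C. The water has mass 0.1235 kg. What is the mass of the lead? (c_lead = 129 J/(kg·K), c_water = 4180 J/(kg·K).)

Taking heat into each body as positive, Σ m c ΔT = 0:
m×129×(21.68 − 259.7) + 0.1235×4180×(21.68 − 8.358) = 0
-30705 m = -6877.2
m = -6877.2/-30705 ≈ 0.224 kg

m ≈ 0.224 kg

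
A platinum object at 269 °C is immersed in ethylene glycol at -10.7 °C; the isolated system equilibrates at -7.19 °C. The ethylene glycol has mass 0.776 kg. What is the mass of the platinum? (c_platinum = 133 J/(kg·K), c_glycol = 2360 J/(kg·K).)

Taking heat into each body as positive, Σ m c ΔT = 0:
m·133·(-7.19 − 269) + 0.776·2360·(-7.19 − (-10.7)) = 0
-36733 m = -6428.1
m = -6428.1/-36733 ≈ 0.175 kg

m ≈ 0.175 kg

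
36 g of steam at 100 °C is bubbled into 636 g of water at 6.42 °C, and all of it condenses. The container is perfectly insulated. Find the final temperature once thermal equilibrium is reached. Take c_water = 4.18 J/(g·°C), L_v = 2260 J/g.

T_f ≈ 40.4 °C

Taking heat into each body as positive, Σ m c ΔT = 0:
condense steam: −36·2260 = −81360; condensate cools 100→T: 36·4.18·(T − 100) = 150.48(T − 100); water warms: 636·4.18·(T − 6.42) = 2658.5(T − 6.42)
2809 T = 81360 + 15048 + 17067 = 113475
T ≈ 40.40 °C — below 100 °C, confirming all the steam condensed.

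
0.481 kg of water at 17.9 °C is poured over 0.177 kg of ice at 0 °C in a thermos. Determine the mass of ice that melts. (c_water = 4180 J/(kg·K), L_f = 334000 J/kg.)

m_melted ≈ 0.108 kg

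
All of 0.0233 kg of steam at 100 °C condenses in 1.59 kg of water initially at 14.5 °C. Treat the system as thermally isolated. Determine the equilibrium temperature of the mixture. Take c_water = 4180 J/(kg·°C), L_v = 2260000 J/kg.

T_f ≈ 23.5 °C

Net heat exchanged in the isolated system is zero:
condense steam: −0.0233×2260000 = −52658
  condensate cools 100→T: 0.0233×4180×(T − 100) = 97.39(T − 100)
  water warms: 1.59×4180×(T − 14.5) = 6646.2(T − 14.5)
6743.6 T = 52658 + 9739.4 + 96370 = 158767
T ≈ 23.54 °C, under the boiling point, so the assumption holds.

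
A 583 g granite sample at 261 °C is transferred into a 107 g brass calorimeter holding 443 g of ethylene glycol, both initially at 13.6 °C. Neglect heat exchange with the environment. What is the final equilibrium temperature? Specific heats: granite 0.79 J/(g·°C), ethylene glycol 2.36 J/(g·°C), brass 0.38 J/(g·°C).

T_f ≈ 87.3 °C

Energy conservation, ΣQ = 0:
583×0.79×(T − 261) + 443×2.36×(T − 13.6) + 107×0.38×(T − 13.6) = 0
460.57(T − 261) + 1045.5(T − 13.6) + 40.66(T − 13.6) = 0
(460.57 + 1045.5 + 40.66) T = 460.57×261 + 1045.5×13.6 + 40.66×13.6
T = 134980/1546.7 ≈ 87.27 °C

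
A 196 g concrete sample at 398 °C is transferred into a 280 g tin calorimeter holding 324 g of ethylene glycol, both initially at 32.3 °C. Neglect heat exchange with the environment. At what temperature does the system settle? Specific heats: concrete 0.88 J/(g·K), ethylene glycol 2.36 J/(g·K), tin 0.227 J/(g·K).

With ΣQ=0 the equilibrium temperature is the m·c-weighted mean:
T_f = (172.48×398 + 764.64×32.3 + 63.56×32.3) / (172.48 + 764.64 + 63.56)
    = 95398 / 1000.7 ≈ 95.33 °C

T_f ≈ 95.3 °C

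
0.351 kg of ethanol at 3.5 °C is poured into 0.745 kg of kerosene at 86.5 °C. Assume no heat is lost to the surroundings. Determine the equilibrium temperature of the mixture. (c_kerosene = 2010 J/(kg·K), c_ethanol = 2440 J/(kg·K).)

With ΣQ=0 the equilibrium temperature is the m·c-weighted mean:
T_f = (1497.5·86.5 + 856.44·3.5) / (1497.5 + 856.44)
    = 132527 / 2353.9 ≈ 56.30 °C

T_f ≈ 56.3 °C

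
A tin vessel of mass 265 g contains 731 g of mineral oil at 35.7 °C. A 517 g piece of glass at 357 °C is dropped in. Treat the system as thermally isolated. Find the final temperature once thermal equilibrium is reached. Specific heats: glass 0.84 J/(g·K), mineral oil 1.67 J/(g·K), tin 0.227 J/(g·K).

T_f ≈ 117.1 °C

Energy conservation, ΣQ = 0:
517×0.84×(T − 357) + 731×1.67×(T − 35.7) + 265×0.227×(T − 35.7) = 0
(434.28 + 1220.8 + 60.16) T = 434.28×357 + 1220.8×35.7 + 60.16×35.7
T = 200767/1715.2 ≈ 117.05 °C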